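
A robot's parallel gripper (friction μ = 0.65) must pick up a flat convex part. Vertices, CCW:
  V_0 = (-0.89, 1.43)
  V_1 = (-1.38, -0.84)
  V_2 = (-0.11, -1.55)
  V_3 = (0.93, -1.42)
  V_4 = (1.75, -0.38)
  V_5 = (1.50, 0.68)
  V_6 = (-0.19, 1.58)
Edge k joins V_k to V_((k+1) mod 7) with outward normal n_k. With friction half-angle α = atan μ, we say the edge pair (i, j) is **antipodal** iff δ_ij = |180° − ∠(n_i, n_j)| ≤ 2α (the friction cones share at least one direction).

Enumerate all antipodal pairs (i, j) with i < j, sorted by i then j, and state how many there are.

count = 8; pairs: (0,3), (0,4), (1,4), (1,5), (1,6), (2,5), (2,6), (3,6)

α = atan 0.65 = 33.02°;  2α = 66.05°
n_0 = (-0.9775, +0.2110)
n_1 = (-0.4880, -0.8729)
n_2 = (+0.1240, -0.9923)
n_3 = (+0.7853, -0.6192)
n_4 = (+0.9733, +0.2296)
n_5 = (+0.4700, +0.8826)
n_6 = (-0.2095, +0.9778)
  (0,1): δ = 107.03°  ·
  (0,2): δ = 70.69°  ·
  (0,3): δ = 26.07°  ✓
  (0,4): δ = 25.45°  ✓
  (0,5): δ = 74.14°  ·
  (0,6): δ = 114.28°  ·
  (1,2): δ = 143.67°  ·
  (1,3): δ = 99.05°  ·
  (1,4): δ = 47.52°  ✓
  (1,5): δ = 1.17°  ✓
  (1,6): δ = 41.30°  ✓
  (2,3): δ = 135.38°  ·
  (2,4): δ = 83.85°  ·
  (2,5): δ = 35.16°  ✓
  (2,6): δ = 4.97°  ✓
  (3,4): δ = 128.47°  ·
  (3,5): δ = 79.78°  ·
  (3,6): δ = 39.65°  ✓
  (4,5): δ = 131.31°  ·
  (4,6): δ = 91.18°  ·
  (5,6): δ = 139.87°  ·
antipodal pairs: 8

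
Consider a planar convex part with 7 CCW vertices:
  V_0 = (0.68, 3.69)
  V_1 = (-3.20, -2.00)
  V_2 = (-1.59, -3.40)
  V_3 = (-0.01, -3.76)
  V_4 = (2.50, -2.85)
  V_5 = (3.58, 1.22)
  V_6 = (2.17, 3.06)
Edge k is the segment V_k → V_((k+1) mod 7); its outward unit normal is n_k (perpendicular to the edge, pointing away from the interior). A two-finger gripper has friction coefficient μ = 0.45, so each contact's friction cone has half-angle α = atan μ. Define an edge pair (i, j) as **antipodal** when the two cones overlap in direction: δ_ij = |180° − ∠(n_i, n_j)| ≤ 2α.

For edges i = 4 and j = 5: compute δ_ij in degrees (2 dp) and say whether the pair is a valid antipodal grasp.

α = atan 0.45 = 24.23°;  2α = 48.46°
edge 4: e_4 = (+1.08, +4.07);  n_4 = (+0.9665, -0.2565)
edge 5: e_5 = (-1.41, +1.84);  n_5 = (+0.7937, +0.6083)
∠(n_4, n_5) = 52.32°
δ = |180° − 52.32°| = 127.68°
127.68° > 2α = 48.46°  →  invalid

δ = 127.68°, invalid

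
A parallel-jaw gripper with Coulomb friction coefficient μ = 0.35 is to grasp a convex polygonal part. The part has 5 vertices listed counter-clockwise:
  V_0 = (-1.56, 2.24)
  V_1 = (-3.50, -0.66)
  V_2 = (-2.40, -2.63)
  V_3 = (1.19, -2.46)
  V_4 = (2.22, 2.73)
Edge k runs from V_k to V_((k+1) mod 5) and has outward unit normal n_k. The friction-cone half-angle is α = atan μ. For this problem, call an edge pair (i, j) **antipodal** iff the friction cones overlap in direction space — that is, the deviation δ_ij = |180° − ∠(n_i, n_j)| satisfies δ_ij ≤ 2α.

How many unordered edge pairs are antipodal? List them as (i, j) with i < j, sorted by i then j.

α = atan 0.35 = 19.29°;  2α = 38.58°
n_0 = (-0.8312, +0.5560)
n_1 = (-0.8731, -0.4875)
n_2 = (+0.0473, -0.9989)
n_3 = (+0.9809, -0.1947)
n_4 = (-0.1286, +0.9917)
  (0,1): δ = 117.04°  ·
  (0,2): δ = 53.51°  ·
  (0,3): δ = 22.56°  ✓
  (0,4): δ = 131.17°  ·
  (1,2): δ = 116.47°  ·
  (1,3): δ = 40.40°  ·
  (1,4): δ = 68.21°  ·
  (2,3): δ = 103.94°  ·
  (2,4): δ = 4.67°  ✓
  (3,4): δ = 71.39°  ·
antipodal pairs: 2

count = 2; pairs: (0,3), (2,4)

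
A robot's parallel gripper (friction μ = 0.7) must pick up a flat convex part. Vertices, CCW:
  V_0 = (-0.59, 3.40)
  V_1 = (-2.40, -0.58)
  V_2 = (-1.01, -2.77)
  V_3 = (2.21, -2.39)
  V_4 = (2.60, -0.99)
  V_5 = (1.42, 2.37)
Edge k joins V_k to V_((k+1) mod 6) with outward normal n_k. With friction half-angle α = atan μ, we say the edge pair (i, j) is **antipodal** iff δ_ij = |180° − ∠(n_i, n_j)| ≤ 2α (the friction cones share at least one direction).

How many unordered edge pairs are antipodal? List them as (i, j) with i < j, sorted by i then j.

count = 7; pairs: (0,2), (0,3), (0,4), (1,3), (1,4), (1,5), (2,5)

α = atan 0.7 = 34.99°;  2α = 69.98°
n_0 = (-0.9103, +0.4140)
n_1 = (-0.8443, -0.5359)
n_2 = (+0.1172, -0.9931)
n_3 = (+0.9633, -0.2684)
n_4 = (+0.9435, +0.3314)
n_5 = (+0.4560, +0.8900)
  (0,1): δ = 123.14°  ·
  (0,2): δ = 58.81°  ✓
  (0,3): δ = 8.89°  ✓
  (0,4): δ = 43.81°  ✓
  (0,5): δ = 87.32°  ·
  (1,2): δ = 115.67°  ·
  (1,3): δ = 47.97°  ✓
  (1,4): δ = 13.05°  ✓
  (1,5): δ = 30.46°  ✓
  (2,3): δ = 112.30°  ·
  (2,4): δ = 77.38°  ·
  (2,5): δ = 33.86°  ✓
  (3,4): δ = 145.08°  ·
  (3,5): δ = 101.57°  ·
  (4,5): δ = 136.48°  ·
antipodal pairs: 7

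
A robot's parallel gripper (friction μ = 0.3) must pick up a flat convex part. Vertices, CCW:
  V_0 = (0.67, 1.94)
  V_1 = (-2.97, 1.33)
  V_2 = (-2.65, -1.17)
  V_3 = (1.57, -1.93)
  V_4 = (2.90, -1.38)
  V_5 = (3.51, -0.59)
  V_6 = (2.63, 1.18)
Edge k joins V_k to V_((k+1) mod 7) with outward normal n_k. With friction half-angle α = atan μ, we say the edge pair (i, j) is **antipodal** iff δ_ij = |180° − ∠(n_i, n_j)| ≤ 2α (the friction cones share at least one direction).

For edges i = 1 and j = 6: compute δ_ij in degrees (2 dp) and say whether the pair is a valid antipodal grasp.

δ = 61.51°, invalid

α = atan 0.3 = 16.70°;  2α = 33.40°
edge 1: e_1 = (+0.32, -2.50);  n_1 = (-0.9919, -0.1270)
edge 6: e_6 = (-1.96, +0.76);  n_6 = (+0.3615, +0.9324)
∠(n_1, n_6) = 118.49°
δ = |180° − 118.49°| = 61.51°
61.51° > 2α = 33.40°  →  invalid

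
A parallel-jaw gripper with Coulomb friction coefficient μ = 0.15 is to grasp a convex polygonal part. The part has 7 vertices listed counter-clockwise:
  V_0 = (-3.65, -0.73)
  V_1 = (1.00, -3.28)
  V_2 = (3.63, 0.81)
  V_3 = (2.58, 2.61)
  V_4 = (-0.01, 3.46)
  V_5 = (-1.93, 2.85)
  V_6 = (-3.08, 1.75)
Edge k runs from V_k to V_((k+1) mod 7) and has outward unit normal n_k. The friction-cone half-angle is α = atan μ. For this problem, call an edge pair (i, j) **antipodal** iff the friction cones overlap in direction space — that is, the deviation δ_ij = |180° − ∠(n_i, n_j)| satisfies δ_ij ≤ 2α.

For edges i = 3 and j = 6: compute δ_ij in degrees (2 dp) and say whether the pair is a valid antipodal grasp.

δ = 84.77°, invalid

α = atan 0.15 = 8.53°;  2α = 17.06°
edge 3: e_3 = (-2.59, +0.85);  n_3 = (+0.3118, +0.9501)
edge 6: e_6 = (-0.57, -2.48);  n_6 = (-0.9746, +0.2240)
∠(n_3, n_6) = 95.23°
δ = |180° − 95.23°| = 84.77°
84.77° > 2α = 17.06°  →  invalid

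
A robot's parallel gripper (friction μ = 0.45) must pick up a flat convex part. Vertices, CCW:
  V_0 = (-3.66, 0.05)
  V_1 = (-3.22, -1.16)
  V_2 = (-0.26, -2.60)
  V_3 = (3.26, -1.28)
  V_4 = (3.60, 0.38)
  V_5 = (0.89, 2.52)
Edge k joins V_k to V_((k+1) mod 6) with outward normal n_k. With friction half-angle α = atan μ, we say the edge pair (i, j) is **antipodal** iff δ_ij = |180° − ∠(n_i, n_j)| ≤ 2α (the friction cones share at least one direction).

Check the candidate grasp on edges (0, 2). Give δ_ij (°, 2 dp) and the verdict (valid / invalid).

δ = 89.43°, invalid

α = atan 0.45 = 24.23°;  2α = 48.46°
edge 0: e_0 = (+0.44, -1.21);  n_0 = (-0.9398, -0.3417)
edge 2: e_2 = (+3.52, +1.32);  n_2 = (+0.3511, -0.9363)
∠(n_0, n_2) = 90.57°
δ = |180° − 90.57°| = 89.43°
89.43° > 2α = 48.46°  →  invalid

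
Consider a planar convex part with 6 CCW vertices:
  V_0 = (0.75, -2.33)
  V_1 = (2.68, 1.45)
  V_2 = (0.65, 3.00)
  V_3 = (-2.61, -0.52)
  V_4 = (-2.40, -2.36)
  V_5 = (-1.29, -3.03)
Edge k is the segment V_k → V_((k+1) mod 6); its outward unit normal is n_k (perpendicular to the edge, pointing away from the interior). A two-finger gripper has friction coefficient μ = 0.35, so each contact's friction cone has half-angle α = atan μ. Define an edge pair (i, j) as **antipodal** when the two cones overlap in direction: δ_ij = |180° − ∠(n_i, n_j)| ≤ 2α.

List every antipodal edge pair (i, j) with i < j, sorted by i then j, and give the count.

count = 4; pairs: (0,2), (0,3), (1,4), (2,5)

α = atan 0.35 = 19.29°;  2α = 38.58°
n_0 = (+0.8906, -0.4547)
n_1 = (+0.6069, +0.7948)
n_2 = (-0.7337, +0.6795)
n_3 = (-0.9936, -0.1134)
n_4 = (-0.5168, -0.8561)
n_5 = (+0.3246, -0.9459)
  (0,1): δ = 100.32°  ·
  (0,2): δ = 15.76°  ✓
  (0,3): δ = 33.56°  ✓
  (0,4): δ = 85.93°  ·
  (0,5): δ = 135.99°  ·
  (1,2): δ = 95.44°  ·
  (1,3): δ = 46.13°  ·
  (1,4): δ = 6.25°  ✓
  (1,5): δ = 56.30°  ·
  (2,3): δ = 130.69°  ·
  (2,4): δ = 78.31°  ·
  (2,5): δ = 28.26°  ✓
  (3,4): δ = 127.63°  ·
  (3,5): δ = 77.57°  ·
  (4,5): δ = 129.95°  ·
antipodal pairs: 4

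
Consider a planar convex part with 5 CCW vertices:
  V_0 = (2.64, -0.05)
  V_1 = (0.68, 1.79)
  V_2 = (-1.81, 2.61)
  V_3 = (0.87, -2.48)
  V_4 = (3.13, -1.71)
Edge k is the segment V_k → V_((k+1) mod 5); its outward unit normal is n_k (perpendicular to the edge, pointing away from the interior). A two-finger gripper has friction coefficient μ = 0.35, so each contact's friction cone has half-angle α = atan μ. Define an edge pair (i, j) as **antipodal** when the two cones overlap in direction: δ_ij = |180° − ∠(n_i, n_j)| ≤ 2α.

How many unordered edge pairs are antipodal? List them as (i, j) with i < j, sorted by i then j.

α = atan 0.35 = 19.29°;  2α = 38.58°
n_0 = (+0.6844, +0.7291)
n_1 = (+0.3128, +0.9498)
n_2 = (-0.8848, -0.4659)
n_3 = (+0.3225, -0.9466)
n_4 = (+0.9591, +0.2831)
  (0,1): δ = 155.04°  ·
  (0,2): δ = 19.04°  ✓
  (0,3): δ = 62.01°  ·
  (0,4): δ = 149.64°  ·
  (1,2): δ = 44.00°  ·
  (1,3): δ = 37.04°  ✓
  (1,4): δ = 124.67°  ·
  (2,3): δ = 98.95°  ·
  (2,4): δ = 11.32°  ✓
  (3,4): δ = 92.37°  ·
antipodal pairs: 3

count = 3; pairs: (0,2), (1,3), (2,4)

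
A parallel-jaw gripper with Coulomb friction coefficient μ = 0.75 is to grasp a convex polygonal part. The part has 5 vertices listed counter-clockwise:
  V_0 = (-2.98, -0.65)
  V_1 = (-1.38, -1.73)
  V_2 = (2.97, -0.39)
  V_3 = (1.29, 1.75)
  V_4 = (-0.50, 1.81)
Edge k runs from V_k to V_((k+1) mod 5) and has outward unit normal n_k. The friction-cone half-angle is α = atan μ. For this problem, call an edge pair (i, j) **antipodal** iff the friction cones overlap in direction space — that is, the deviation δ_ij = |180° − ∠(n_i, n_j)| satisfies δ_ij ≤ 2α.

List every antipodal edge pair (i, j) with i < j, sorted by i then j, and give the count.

α = atan 0.75 = 36.87°;  2α = 73.74°
n_0 = (-0.5595, -0.8288)
n_1 = (+0.2944, -0.9557)
n_2 = (+0.7866, +0.6175)
n_3 = (+0.0335, +0.9994)
n_4 = (-0.7042, +0.7100)
  (0,1): δ = 128.86°  ·
  (0,2): δ = 17.85°  ✓
  (0,3): δ = 32.10°  ✓
  (0,4): δ = 78.79°  ·
  (1,2): δ = 68.99°  ✓
  (1,3): δ = 19.04°  ✓
  (1,4): δ = 27.65°  ✓
  (2,3): δ = 130.05°  ·
  (2,4): δ = 83.37°  ·
  (3,4): δ = 133.31°  ·
antipodal pairs: 5

count = 5; pairs: (0,2), (0,3), (1,2), (1,3), (1,4)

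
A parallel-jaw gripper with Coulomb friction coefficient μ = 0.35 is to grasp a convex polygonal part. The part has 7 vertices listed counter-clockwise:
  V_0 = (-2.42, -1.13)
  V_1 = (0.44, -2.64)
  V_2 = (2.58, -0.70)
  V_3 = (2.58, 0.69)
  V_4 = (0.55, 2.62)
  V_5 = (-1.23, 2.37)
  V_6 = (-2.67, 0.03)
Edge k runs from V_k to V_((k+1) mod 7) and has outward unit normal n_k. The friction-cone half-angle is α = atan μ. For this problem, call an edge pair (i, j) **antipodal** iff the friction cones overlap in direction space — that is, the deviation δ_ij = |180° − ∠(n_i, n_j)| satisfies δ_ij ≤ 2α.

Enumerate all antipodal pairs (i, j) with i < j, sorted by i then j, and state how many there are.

α = atan 0.35 = 19.29°;  2α = 38.58°
n_0 = (-0.4669, -0.8843)
n_1 = (+0.6716, -0.7409)
n_2 = (+1.0000, -0.0000)
n_3 = (+0.6890, +0.7247)
n_4 = (-0.1391, +0.9903)
n_5 = (-0.8517, +0.5241)
n_6 = (-0.9776, -0.2107)
  (0,1): δ = 109.97°  ·
  (0,2): δ = 62.17°  ·
  (0,3): δ = 15.72°  ✓
  (0,4): δ = 35.83°  ✓
  (0,5): δ = 86.23°  ·
  (0,6): δ = 130.00°  ·
  (1,2): δ = 132.19°  ·
  (1,3): δ = 85.75°  ·
  (1,4): δ = 34.20°  ✓
  (1,5): δ = 16.20°  ✓
  (1,6): δ = 59.97°  ·
  (2,3): δ = 133.55°  ·
  (2,4): δ = 82.01°  ·
  (2,5): δ = 31.61°  ✓
  (2,6): δ = 12.16°  ✓
  (3,4): δ = 128.45°  ·
  (3,5): δ = 78.05°  ·
  (3,6): δ = 34.28°  ✓
  (4,5): δ = 129.60°  ·
  (4,6): δ = 85.83°  ·
  (5,6): δ = 136.23°  ·
antipodal pairs: 7

count = 7; pairs: (0,3), (0,4), (1,4), (1,5), (2,5), (2,6), (3,6)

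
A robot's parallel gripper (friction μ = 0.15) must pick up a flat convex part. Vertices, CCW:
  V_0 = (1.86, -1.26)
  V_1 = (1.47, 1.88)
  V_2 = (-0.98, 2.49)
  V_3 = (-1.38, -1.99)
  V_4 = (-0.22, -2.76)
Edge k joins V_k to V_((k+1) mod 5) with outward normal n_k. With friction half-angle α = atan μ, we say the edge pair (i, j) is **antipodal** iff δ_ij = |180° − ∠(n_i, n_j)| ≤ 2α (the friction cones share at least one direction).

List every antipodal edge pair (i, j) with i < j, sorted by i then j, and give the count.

count = 1; pairs: (0,2)

α = atan 0.15 = 8.53°;  2α = 17.06°
n_0 = (+0.9924, +0.1233)
n_1 = (+0.2416, +0.9704)
n_2 = (-0.9960, +0.0889)
n_3 = (-0.5530, -0.8332)
n_4 = (+0.5849, -0.8111)
  (0,1): δ = 111.06°  ·
  (0,2): δ = 12.18°  ✓
  (0,3): δ = 49.34°  ·
  (0,4): δ = 118.72°  ·
  (1,2): δ = 81.12°  ·
  (1,3): δ = 19.59°  ·
  (1,4): δ = 49.78°  ·
  (2,3): δ = 118.47°  ·
  (2,4): δ = 49.10°  ·
  (3,4): δ = 110.63°  ·
antipodal pairs: 1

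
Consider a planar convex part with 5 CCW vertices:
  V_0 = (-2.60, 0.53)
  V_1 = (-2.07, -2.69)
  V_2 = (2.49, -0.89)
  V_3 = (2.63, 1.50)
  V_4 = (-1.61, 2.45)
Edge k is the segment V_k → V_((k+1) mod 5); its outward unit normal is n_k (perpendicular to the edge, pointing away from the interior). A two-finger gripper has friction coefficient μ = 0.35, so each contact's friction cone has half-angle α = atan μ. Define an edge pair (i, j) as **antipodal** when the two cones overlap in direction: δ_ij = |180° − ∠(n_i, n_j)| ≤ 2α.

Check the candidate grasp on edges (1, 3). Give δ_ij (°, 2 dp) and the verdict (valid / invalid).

α = atan 0.35 = 19.29°;  2α = 38.58°
edge 1: e_1 = (+4.56, +1.80);  n_1 = (+0.3672, -0.9302)
edge 3: e_3 = (-4.24, +0.95);  n_3 = (+0.2186, +0.9758)
∠(n_1, n_3) = 145.83°
δ = |180° − 145.83°| = 34.17°
34.17° ≤ 2α = 38.58°  →  valid

δ = 34.17°, valid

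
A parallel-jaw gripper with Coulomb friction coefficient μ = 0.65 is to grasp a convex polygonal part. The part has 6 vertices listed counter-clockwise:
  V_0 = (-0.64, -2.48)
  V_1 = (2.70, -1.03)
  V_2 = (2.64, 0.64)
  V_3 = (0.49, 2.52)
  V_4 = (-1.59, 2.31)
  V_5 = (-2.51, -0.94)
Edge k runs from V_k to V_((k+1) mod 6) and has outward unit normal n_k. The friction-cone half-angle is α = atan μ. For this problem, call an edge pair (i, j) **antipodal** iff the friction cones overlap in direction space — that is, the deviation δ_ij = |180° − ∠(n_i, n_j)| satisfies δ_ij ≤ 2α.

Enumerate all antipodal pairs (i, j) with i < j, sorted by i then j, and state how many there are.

count = 8; pairs: (0,2), (0,3), (0,4), (1,4), (1,5), (2,4), (2,5), (3,5)

α = atan 0.65 = 33.02°;  2α = 66.05°
n_0 = (+0.3982, -0.9173)
n_1 = (+0.9994, +0.0359)
n_2 = (+0.6583, +0.7528)
n_3 = (-0.1005, +0.9949)
n_4 = (-0.9622, +0.2724)
n_5 = (-0.6357, -0.7719)
  (0,1): δ = 111.41°  ·
  (0,2): δ = 64.63°  ✓
  (0,3): δ = 17.70°  ✓
  (0,4): δ = 50.73°  ✓
  (0,5): δ = 117.06°  ·
  (1,2): δ = 133.22°  ·
  (1,3): δ = 86.29°  ·
  (1,4): δ = 17.86°  ✓
  (1,5): δ = 48.47°  ✓
  (2,3): δ = 133.07°  ·
  (2,4): δ = 64.64°  ✓
  (2,5): δ = 1.69°  ✓
  (3,4): δ = 111.57°  ·
  (3,5): δ = 45.24°  ✓
  (4,5): δ = 113.67°  ·
antipodal pairs: 8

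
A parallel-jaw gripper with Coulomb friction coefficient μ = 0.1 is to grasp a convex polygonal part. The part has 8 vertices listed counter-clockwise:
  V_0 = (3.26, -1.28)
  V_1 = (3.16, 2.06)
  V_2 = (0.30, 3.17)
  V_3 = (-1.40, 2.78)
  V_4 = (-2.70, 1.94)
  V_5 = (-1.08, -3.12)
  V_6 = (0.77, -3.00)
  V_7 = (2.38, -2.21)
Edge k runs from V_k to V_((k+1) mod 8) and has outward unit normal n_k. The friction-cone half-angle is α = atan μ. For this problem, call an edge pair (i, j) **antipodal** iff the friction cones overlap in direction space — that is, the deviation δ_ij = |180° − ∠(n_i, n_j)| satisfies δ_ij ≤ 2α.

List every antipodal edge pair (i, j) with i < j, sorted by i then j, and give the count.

α = atan 0.1 = 5.71°;  2α = 11.42°
n_0 = (+0.9996, +0.0299)
n_1 = (+0.3618, +0.9322)
n_2 = (-0.2236, +0.9747)
n_3 = (-0.5427, +0.8399)
n_4 = (-0.9524, -0.3049)
n_5 = (+0.0647, -0.9979)
n_6 = (+0.4405, -0.8977)
n_7 = (+0.7264, -0.6873)
  (0,1): δ = 112.93°  ·
  (0,2): δ = 78.79°  ·
  (0,3): δ = 58.85°  ·
  (0,4): δ = 16.04°  ·
  (0,5): δ = 92.00°  ·
  (0,6): δ = 114.42°  ·
  (0,7): δ = 134.87°  ·
  (1,2): δ = 145.87°  ·
  (1,3): δ = 125.92°  ·
  (1,4): δ = 51.04°  ·
  (1,5): δ = 24.92°  ·
  (1,6): δ = 47.35°  ·
  (1,7): δ = 67.79°  ·
  (2,3): δ = 160.05°  ·
  (2,4): δ = 85.17°  ·
  (2,5): δ = 9.21°  ✓
  (2,6): δ = 13.22°  ·
  (2,7): δ = 33.66°  ·
  (3,4): δ = 105.12°  ·
  (3,5): δ = 29.16°  ·
  (3,6): δ = 6.73°  ✓
  (3,7): δ = 13.71°  ·
  (4,5): δ = 104.04°  ·
  (4,6): δ = 81.62°  ·
  (4,7): δ = 61.17°  ·
  (5,6): δ = 157.57°  ·
  (5,7): δ = 137.13°  ·
  (6,7): δ = 159.55°  ·
antipodal pairs: 2

count = 2; pairs: (2,5), (3,6)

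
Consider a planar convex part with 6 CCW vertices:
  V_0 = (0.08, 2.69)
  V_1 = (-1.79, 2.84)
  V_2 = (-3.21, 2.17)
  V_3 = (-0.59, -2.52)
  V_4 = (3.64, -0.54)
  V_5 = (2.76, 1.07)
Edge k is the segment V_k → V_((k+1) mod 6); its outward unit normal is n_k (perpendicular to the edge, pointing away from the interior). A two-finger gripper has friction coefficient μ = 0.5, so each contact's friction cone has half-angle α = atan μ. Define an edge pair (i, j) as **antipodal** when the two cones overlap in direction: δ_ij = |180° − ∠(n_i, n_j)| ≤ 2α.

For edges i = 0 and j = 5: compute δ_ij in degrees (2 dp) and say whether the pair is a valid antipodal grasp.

δ = 153.43°, invalid

α = atan 0.5 = 26.57°;  2α = 53.13°
edge 0: e_0 = (-1.87, +0.15);  n_0 = (+0.0800, +0.9968)
edge 5: e_5 = (-2.68, +1.62);  n_5 = (+0.5173, +0.8558)
∠(n_0, n_5) = 26.57°
δ = |180° − 26.57°| = 153.43°
153.43° > 2α = 53.13°  →  invalid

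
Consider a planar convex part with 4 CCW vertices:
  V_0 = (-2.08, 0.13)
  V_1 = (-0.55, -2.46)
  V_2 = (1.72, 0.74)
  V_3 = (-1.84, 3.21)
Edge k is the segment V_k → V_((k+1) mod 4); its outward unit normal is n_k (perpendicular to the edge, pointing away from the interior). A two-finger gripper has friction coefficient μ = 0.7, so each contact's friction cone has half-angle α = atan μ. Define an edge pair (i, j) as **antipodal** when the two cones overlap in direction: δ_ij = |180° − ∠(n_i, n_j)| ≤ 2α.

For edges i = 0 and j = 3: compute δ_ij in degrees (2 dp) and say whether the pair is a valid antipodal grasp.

δ = 144.97°, invalid

α = atan 0.7 = 34.99°;  2α = 69.98°
edge 0: e_0 = (+1.53, -2.59);  n_0 = (-0.8610, -0.5086)
edge 3: e_3 = (-0.24, -3.08);  n_3 = (-0.9970, +0.0777)
∠(n_0, n_3) = 35.03°
δ = |180° − 35.03°| = 144.97°
144.97° > 2α = 69.98°  →  invalid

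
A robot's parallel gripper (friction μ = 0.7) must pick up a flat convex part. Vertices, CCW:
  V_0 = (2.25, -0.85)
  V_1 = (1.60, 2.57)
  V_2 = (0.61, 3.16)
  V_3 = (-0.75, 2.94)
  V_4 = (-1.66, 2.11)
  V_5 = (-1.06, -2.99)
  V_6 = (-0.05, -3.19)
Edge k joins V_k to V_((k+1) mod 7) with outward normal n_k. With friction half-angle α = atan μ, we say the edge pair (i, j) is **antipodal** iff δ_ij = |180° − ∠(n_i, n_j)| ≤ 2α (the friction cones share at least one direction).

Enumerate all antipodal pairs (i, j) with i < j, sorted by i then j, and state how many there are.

count = 10; pairs: (0,3), (0,4), (0,5), (1,4), (1,5), (2,5), (2,6), (3,5), (3,6), (4,6)

α = atan 0.7 = 34.99°;  2α = 69.98°
n_0 = (+0.9824, +0.1867)
n_1 = (+0.5119, +0.8590)
n_2 = (-0.1597, +0.9872)
n_3 = (-0.6739, +0.7388)
n_4 = (-0.9932, -0.1168)
n_5 = (-0.1942, -0.9810)
n_6 = (+0.7132, -0.7010)
  (0,1): δ = 131.55°  ·
  (0,2): δ = 91.57°  ·
  (0,3): δ = 58.39°  ✓
  (0,4): δ = 4.05°  ✓
  (0,5): δ = 68.04°  ✓
  (0,6): δ = 124.73°  ·
  (1,2): δ = 140.02°  ·
  (1,3): δ = 106.84°  ·
  (1,4): δ = 52.50°  ✓
  (1,5): δ = 19.59°  ✓
  (1,6): δ = 76.29°  ·
  (2,3): δ = 146.82°  ·
  (2,4): δ = 92.48°  ·
  (2,5): δ = 20.39°  ✓
  (2,6): δ = 36.31°  ✓
  (3,4): δ = 125.66°  ·
  (3,5): δ = 53.57°  ✓
  (3,6): δ = 3.13°  ✓
  (4,5): δ = 107.91°  ·
  (4,6): δ = 51.22°  ✓
  (5,6): δ = 123.31°  ·
antipodal pairs: 10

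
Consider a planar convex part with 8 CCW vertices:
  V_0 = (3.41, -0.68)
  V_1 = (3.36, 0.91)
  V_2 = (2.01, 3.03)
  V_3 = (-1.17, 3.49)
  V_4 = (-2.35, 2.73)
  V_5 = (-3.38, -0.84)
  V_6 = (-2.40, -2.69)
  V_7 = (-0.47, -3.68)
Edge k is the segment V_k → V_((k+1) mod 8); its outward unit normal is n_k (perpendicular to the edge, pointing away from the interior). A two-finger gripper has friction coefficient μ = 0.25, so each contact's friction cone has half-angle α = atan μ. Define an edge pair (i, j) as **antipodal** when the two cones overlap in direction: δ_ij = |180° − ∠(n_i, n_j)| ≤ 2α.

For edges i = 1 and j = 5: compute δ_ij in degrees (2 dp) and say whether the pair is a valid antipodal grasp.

α = atan 0.25 = 14.04°;  2α = 28.07°
edge 1: e_1 = (-1.35, +2.12);  n_1 = (+0.8435, +0.5371)
edge 5: e_5 = (+0.98, -1.85);  n_5 = (-0.8837, -0.4681)
∠(n_1, n_5) = 175.42°
δ = |180° − 175.42°| = 4.58°
4.58° ≤ 2α = 28.07°  →  valid

δ = 4.58°, valid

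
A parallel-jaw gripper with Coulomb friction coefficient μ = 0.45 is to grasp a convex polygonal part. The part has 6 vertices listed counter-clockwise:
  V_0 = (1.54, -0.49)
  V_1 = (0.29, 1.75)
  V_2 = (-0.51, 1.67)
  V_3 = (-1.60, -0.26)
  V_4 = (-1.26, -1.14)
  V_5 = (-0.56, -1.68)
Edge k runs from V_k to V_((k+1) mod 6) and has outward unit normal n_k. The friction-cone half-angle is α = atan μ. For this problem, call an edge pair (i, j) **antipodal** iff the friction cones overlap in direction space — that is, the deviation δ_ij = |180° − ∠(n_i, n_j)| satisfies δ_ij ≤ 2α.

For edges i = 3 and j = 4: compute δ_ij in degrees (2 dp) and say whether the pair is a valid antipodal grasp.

δ = 148.77°, invalid

α = atan 0.45 = 24.23°;  2α = 48.46°
edge 3: e_3 = (+0.34, -0.88);  n_3 = (-0.9328, -0.3604)
edge 4: e_4 = (+0.70, -0.54);  n_4 = (-0.6108, -0.7918)
∠(n_3, n_4) = 31.23°
δ = |180° − 31.23°| = 148.77°
148.77° > 2α = 48.46°  →  invalid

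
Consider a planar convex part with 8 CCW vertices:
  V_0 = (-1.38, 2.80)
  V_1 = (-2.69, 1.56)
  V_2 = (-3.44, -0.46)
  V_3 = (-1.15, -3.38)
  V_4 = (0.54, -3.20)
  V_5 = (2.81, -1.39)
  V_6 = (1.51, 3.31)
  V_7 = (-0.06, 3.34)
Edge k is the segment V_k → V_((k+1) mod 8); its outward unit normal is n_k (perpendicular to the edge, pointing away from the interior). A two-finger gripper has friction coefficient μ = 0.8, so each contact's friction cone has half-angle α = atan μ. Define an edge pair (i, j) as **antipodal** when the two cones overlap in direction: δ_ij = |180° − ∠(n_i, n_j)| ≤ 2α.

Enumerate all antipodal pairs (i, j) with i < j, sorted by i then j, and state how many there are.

α = atan 0.8 = 38.66°;  2α = 77.32°
n_0 = (-0.6874, +0.7262)
n_1 = (-0.9375, +0.3481)
n_2 = (-0.7869, -0.6171)
n_3 = (+0.1059, -0.9944)
n_4 = (+0.6234, -0.7819)
n_5 = (+0.9638, +0.2666)
n_6 = (+0.0191, +0.9998)
n_7 = (-0.3786, +0.9255)
  (0,1): δ = 153.80°  ·
  (0,2): δ = 95.32°  ·
  (0,3): δ = 37.35°  ✓
  (0,4): δ = 4.86°  ✓
  (0,5): δ = 62.03°  ✓
  (0,6): δ = 135.48°  ·
  (0,7): δ = 158.82°  ·
  (1,2): δ = 121.53°  ·
  (1,3): δ = 63.55°  ✓
  (1,4): δ = 31.06°  ✓
  (1,5): δ = 35.83°  ✓
  (1,6): δ = 109.27°  ·
  (1,7): δ = 132.62°  ·
  (2,3): δ = 122.03°  ·
  (2,4): δ = 89.54°  ·
  (2,5): δ = 22.64°  ✓
  (2,6): δ = 50.80°  ✓
  (2,7): δ = 74.14°  ✓
  (3,4): δ = 147.51°  ·
  (3,5): δ = 80.62°  ·
  (3,6): δ = 7.17°  ✓
  (3,7): δ = 16.17°  ✓
  (4,5): δ = 113.11°  ·
  (4,6): δ = 39.66°  ✓
  (4,7): δ = 16.32°  ✓
  (5,6): δ = 106.56°  ·
  (5,7): δ = 83.21°  ·
  (6,7): δ = 156.66°  ·
antipodal pairs: 13

count = 13; pairs: (0,3), (0,4), (0,5), (1,3), (1,4), (1,5), (2,5), (2,6), (2,7), (3,6), (3,7), (4,6), (4,7)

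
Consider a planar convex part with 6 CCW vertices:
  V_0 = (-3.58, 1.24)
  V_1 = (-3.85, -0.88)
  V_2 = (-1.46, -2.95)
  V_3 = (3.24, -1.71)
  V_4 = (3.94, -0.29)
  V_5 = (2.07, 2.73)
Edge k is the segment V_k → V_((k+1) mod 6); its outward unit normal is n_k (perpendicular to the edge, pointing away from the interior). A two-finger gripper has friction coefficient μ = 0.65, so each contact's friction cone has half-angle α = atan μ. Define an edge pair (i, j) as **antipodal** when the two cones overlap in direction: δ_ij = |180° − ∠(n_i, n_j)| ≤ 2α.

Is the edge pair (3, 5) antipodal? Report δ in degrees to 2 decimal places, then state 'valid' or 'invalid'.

α = atan 0.65 = 33.02°;  2α = 66.05°
edge 3: e_3 = (+0.70, +1.42);  n_3 = (+0.8969, -0.4422)
edge 5: e_5 = (-5.65, -1.49);  n_5 = (-0.2550, +0.9669)
∠(n_3, n_5) = 131.01°
δ = |180° − 131.01°| = 48.99°
48.99° ≤ 2α = 66.05°  →  valid

δ = 48.99°, valid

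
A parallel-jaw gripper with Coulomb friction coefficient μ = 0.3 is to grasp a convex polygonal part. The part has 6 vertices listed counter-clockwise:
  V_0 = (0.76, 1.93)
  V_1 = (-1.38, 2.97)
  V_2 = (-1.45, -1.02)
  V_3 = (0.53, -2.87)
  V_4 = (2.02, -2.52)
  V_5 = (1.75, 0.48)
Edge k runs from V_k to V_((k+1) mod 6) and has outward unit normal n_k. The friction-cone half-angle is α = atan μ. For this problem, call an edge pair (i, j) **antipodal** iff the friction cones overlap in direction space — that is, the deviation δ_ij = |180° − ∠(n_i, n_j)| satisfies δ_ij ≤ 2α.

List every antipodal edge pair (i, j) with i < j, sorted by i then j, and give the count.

α = atan 0.3 = 16.70°;  2α = 33.40°
n_0 = (+0.4371, +0.8994)
n_1 = (-0.9998, +0.0175)
n_2 = (-0.6827, -0.7307)
n_3 = (+0.2287, -0.9735)
n_4 = (+0.9960, +0.0896)
n_5 = (+0.8259, +0.5639)
  (0,1): δ = 65.09°  ·
  (0,2): δ = 17.14°  ✓
  (0,3): δ = 39.14°  ·
  (0,4): δ = 121.06°  ·
  (0,5): δ = 150.24°  ·
  (1,2): δ = 132.05°  ·
  (1,3): δ = 75.78°  ·
  (1,4): δ = 6.15°  ✓
  (1,5): δ = 35.33°  ·
  (2,3): δ = 123.72°  ·
  (2,4): δ = 41.80°  ·
  (2,5): δ = 12.62°  ✓
  (3,4): δ = 98.08°  ·
  (3,5): δ = 68.90°  ·
  (4,5): δ = 150.82°  ·
antipodal pairs: 3

count = 3; pairs: (0,2), (1,4), (2,5)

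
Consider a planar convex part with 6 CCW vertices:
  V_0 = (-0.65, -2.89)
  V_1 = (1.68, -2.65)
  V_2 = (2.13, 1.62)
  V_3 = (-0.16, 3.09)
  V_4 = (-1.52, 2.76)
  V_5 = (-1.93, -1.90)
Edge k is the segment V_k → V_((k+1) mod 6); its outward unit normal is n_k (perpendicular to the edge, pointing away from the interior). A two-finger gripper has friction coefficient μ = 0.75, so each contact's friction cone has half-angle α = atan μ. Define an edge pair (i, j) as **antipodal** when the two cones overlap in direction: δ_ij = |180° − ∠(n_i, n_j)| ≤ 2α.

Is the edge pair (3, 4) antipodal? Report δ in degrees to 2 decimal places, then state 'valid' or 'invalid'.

α = atan 0.75 = 36.87°;  2α = 73.74°
edge 3: e_3 = (-1.36, -0.33);  n_3 = (-0.2358, +0.9718)
edge 4: e_4 = (-0.41, -4.66);  n_4 = (-0.9962, +0.0876)
∠(n_3, n_4) = 71.33°
δ = |180° − 71.33°| = 108.67°
108.67° > 2α = 73.74°  →  invalid

δ = 108.67°, invalid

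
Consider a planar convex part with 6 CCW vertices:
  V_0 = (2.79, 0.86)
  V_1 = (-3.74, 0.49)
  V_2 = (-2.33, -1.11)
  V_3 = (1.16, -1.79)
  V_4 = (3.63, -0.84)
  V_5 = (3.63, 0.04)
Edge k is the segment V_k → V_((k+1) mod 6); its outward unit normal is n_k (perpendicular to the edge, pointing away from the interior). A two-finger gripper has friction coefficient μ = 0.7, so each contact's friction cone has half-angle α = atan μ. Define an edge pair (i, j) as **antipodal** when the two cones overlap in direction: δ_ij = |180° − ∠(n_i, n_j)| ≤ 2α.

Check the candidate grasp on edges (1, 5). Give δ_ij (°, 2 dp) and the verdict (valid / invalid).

δ = 4.30°, valid

α = atan 0.7 = 34.99°;  2α = 69.98°
edge 1: e_1 = (+1.41, -1.60);  n_1 = (-0.7502, -0.6612)
edge 5: e_5 = (-0.84, +0.82);  n_5 = (+0.6985, +0.7156)
∠(n_1, n_5) = 175.70°
δ = |180° − 175.70°| = 4.30°
4.30° ≤ 2α = 69.98°  →  valid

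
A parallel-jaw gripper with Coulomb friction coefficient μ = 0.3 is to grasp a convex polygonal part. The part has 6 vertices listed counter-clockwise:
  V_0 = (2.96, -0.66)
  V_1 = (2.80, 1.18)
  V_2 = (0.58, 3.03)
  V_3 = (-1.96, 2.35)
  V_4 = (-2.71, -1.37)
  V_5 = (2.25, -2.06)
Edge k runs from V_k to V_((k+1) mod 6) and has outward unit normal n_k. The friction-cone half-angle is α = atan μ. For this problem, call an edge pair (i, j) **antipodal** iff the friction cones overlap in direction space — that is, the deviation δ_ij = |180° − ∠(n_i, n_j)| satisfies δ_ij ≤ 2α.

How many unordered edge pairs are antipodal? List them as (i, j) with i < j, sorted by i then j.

count = 4; pairs: (0,3), (1,4), (2,4), (3,5)

α = atan 0.3 = 16.70°;  2α = 33.40°
n_0 = (+0.9962, +0.0866)
n_1 = (+0.6402, +0.7682)
n_2 = (-0.2586, +0.9660)
n_3 = (-0.9803, +0.1976)
n_4 = (-0.1378, -0.9905)
n_5 = (+0.8919, -0.4523)
  (0,1): δ = 134.78°  ·
  (0,2): δ = 79.98°  ·
  (0,3): δ = 16.37°  ✓
  (0,4): δ = 77.11°  ·
  (0,5): δ = 148.14°  ·
  (1,2): δ = 125.21°  ·
  (1,3): δ = 61.59°  ·
  (1,4): δ = 31.89°  ✓
  (1,5): δ = 102.91°  ·
  (2,3): δ = 116.39°  ·
  (2,4): δ = 22.91°  ✓
  (2,5): δ = 48.12°  ·
  (3,4): δ = 86.52°  ·
  (3,5): δ = 15.49°  ✓
  (4,5): δ = 108.97°  ·
antipodal pairs: 4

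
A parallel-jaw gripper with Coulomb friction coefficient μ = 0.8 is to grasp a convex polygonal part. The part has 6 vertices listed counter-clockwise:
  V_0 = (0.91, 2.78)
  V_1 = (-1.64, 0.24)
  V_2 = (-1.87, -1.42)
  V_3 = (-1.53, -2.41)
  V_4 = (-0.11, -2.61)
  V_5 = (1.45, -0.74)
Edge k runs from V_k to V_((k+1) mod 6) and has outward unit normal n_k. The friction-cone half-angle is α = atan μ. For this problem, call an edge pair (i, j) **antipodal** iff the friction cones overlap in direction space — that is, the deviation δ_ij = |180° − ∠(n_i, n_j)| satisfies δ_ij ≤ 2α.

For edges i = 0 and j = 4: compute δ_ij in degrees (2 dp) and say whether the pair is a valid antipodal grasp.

α = atan 0.8 = 38.66°;  2α = 77.32°
edge 0: e_0 = (-2.55, -2.54);  n_0 = (-0.7057, +0.7085)
edge 4: e_4 = (+1.56, +1.87);  n_4 = (+0.7679, -0.6406)
∠(n_0, n_4) = 174.72°
δ = |180° − 174.72°| = 5.28°
5.28° ≤ 2α = 77.32°  →  valid

δ = 5.28°, valid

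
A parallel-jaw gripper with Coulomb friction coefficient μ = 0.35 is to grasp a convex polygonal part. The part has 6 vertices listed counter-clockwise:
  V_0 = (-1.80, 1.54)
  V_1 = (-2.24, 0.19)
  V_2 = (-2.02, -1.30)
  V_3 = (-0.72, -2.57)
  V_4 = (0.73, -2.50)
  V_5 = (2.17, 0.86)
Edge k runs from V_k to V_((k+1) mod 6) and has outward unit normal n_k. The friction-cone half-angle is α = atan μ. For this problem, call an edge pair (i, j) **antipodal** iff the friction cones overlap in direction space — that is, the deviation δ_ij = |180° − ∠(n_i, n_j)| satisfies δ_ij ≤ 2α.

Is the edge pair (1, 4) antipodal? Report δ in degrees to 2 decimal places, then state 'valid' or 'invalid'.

α = atan 0.35 = 19.29°;  2α = 38.58°
edge 1: e_1 = (+0.22, -1.49);  n_1 = (-0.9893, -0.1461)
edge 4: e_4 = (+1.44, +3.36);  n_4 = (+0.9191, -0.3939)
∠(n_1, n_4) = 148.40°
δ = |180° − 148.40°| = 31.60°
31.60° ≤ 2α = 38.58°  →  valid

δ = 31.60°, valid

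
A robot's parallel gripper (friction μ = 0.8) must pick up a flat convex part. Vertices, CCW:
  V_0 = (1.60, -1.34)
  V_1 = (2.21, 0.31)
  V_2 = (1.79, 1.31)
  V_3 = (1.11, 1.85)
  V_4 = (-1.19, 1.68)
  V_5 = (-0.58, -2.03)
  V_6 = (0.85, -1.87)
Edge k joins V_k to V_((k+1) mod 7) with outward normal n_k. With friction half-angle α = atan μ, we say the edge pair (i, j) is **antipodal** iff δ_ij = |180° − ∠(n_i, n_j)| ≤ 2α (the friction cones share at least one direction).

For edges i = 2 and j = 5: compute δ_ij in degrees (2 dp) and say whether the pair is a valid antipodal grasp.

α = atan 0.8 = 38.66°;  2α = 77.32°
edge 2: e_2 = (-0.68, +0.54);  n_2 = (+0.6219, +0.7831)
edge 5: e_5 = (+1.43, +0.16);  n_5 = (+0.1112, -0.9938)
∠(n_2, n_5) = 135.16°
δ = |180° − 135.16°| = 44.84°
44.84° ≤ 2α = 77.32°  →  valid

δ = 44.84°, valid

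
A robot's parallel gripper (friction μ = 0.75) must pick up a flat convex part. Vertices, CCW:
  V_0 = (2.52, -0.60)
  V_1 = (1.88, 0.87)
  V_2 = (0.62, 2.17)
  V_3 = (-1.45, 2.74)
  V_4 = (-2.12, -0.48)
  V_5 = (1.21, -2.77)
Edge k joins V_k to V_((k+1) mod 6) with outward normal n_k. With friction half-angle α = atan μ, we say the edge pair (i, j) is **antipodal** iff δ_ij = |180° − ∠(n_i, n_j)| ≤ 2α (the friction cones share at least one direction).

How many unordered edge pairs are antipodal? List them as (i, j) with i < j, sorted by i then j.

α = atan 0.75 = 36.87°;  2α = 73.74°
n_0 = (+0.9169, +0.3992)
n_1 = (+0.7181, +0.6960)
n_2 = (+0.2655, +0.9641)
n_3 = (-0.9790, +0.2037)
n_4 = (-0.5666, -0.8240)
n_5 = (+0.8561, -0.5168)
  (0,1): δ = 159.42°  ·
  (0,2): δ = 128.92°  ·
  (0,3): δ = 35.28°  ✓
  (0,4): δ = 31.96°  ✓
  (0,5): δ = 125.35°  ·
  (1,2): δ = 149.50°  ·
  (1,3): δ = 55.86°  ✓
  (1,4): δ = 11.38°  ✓
  (1,5): δ = 104.78°  ·
  (2,3): δ = 86.36°  ·
  (2,4): δ = 19.12°  ✓
  (2,5): δ = 74.28°  ·
  (3,4): δ = 112.76°  ·
  (3,5): δ = 19.36°  ✓
  (4,5): δ = 86.60°  ·
antipodal pairs: 6

count = 6; pairs: (0,3), (0,4), (1,3), (1,4), (2,4), (3,5)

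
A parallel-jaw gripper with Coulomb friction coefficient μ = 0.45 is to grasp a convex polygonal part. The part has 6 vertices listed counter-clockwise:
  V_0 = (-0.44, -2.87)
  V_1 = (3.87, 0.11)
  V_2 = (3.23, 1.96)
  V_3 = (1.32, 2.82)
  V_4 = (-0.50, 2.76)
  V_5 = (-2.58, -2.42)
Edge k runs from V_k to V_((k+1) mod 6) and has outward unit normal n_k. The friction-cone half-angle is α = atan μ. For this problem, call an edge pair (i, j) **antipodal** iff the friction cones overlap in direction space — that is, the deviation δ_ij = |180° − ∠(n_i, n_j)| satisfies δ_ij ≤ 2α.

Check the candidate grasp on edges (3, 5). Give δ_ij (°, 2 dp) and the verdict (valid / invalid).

α = atan 0.45 = 24.23°;  2α = 48.46°
edge 3: e_3 = (-1.82, -0.06);  n_3 = (-0.0329, +0.9995)
edge 5: e_5 = (+2.14, -0.45);  n_5 = (-0.2058, -0.9786)
∠(n_3, n_5) = 166.24°
δ = |180° − 166.24°| = 13.76°
13.76° ≤ 2α = 48.46°  →  valid

δ = 13.76°, valid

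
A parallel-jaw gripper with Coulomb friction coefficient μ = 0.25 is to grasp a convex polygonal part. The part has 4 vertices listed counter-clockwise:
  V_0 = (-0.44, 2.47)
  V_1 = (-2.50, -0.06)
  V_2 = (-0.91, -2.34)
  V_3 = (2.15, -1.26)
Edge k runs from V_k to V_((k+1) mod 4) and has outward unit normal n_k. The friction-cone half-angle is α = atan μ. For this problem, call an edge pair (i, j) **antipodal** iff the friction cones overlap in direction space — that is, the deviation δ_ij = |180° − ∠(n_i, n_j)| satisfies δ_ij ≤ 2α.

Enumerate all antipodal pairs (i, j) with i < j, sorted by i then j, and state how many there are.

count = 1; pairs: (1,3)

α = atan 0.25 = 14.04°;  2α = 28.07°
n_0 = (-0.7755, +0.6314)
n_1 = (-0.8202, -0.5720)
n_2 = (+0.3328, -0.9430)
n_3 = (+0.8214, +0.5704)
  (0,1): δ = 105.96°  ·
  (0,2): δ = 31.41°  ·
  (0,3): δ = 73.93°  ·
  (1,2): δ = 105.45°  ·
  (1,3): δ = 0.12°  ✓
  (2,3): δ = 74.67°  ·
antipodal pairs: 1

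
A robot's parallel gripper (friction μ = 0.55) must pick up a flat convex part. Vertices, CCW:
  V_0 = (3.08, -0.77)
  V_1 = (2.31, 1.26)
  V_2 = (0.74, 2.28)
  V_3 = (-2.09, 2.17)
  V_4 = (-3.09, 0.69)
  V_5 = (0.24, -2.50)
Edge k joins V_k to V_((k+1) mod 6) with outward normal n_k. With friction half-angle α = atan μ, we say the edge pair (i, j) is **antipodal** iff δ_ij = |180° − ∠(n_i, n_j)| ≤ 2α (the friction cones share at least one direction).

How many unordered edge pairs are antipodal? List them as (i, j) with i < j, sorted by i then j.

count = 6; pairs: (0,3), (0,4), (1,4), (2,4), (2,5), (3,5)

α = atan 0.55 = 28.81°;  2α = 57.62°
n_0 = (+0.9350, +0.3547)
n_1 = (+0.5448, +0.8386)
n_2 = (-0.0388, +0.9992)
n_3 = (-0.8286, +0.5599)
n_4 = (-0.6918, -0.7221)
n_5 = (+0.5202, -0.8540)
  (0,1): δ = 143.78°  ·
  (0,2): δ = 108.55°  ·
  (0,3): δ = 54.82°  ✓
  (0,4): δ = 25.46°  ✓
  (0,5): δ = 100.58°  ·
  (1,2): δ = 144.76°  ·
  (1,3): δ = 91.03°  ·
  (1,4): δ = 10.76°  ✓
  (1,5): δ = 64.36°  ·
  (2,3): δ = 126.27°  ·
  (2,4): δ = 46.00°  ✓
  (2,5): δ = 29.12°  ✓
  (3,4): δ = 99.72°  ·
  (3,5): δ = 24.61°  ✓
  (4,5): δ = 104.88°  ·
antipodal pairs: 6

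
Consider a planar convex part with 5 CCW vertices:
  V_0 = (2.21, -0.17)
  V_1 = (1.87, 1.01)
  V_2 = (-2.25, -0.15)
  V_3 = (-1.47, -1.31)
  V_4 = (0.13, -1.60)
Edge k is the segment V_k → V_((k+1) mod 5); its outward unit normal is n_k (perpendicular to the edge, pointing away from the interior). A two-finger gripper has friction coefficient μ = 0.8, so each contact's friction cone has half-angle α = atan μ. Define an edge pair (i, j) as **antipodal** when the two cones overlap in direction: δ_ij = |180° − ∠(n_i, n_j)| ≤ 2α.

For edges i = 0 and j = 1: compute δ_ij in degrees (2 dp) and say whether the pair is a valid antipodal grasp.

α = atan 0.8 = 38.66°;  2α = 77.32°
edge 0: e_0 = (-0.34, +1.18);  n_0 = (+0.9609, +0.2769)
edge 1: e_1 = (-4.12, -1.16);  n_1 = (-0.2710, +0.9626)
∠(n_0, n_1) = 89.65°
δ = |180° − 89.65°| = 90.35°
90.35° > 2α = 77.32°  →  invalid

δ = 90.35°, invalid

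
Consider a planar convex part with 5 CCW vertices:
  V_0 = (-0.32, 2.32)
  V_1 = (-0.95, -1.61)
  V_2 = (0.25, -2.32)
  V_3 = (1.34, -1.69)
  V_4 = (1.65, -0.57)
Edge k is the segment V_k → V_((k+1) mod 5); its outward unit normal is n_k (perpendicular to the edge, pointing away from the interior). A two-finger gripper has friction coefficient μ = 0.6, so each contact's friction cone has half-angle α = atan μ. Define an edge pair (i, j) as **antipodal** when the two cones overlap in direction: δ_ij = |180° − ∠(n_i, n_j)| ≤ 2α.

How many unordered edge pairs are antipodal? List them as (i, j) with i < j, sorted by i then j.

count = 4; pairs: (0,2), (0,3), (0,4), (1,4)

α = atan 0.6 = 30.96°;  2α = 61.93°
n_0 = (-0.9874, +0.1583)
n_1 = (-0.5092, -0.8606)
n_2 = (+0.5004, -0.8658)
n_3 = (+0.9638, -0.2668)
n_4 = (+0.8263, +0.5632)
  (0,1): δ = 111.50°  ·
  (0,2): δ = 50.87°  ✓
  (0,3): δ = 6.36°  ✓
  (0,4): δ = 43.39°  ✓
  (1,2): δ = 119.36°  ·
  (1,3): δ = 74.86°  ·
  (1,4): δ = 25.11°  ✓
  (2,3): δ = 135.50°  ·
  (2,4): δ = 85.75°  ·
  (3,4): δ = 130.25°  ·
antipodal pairs: 4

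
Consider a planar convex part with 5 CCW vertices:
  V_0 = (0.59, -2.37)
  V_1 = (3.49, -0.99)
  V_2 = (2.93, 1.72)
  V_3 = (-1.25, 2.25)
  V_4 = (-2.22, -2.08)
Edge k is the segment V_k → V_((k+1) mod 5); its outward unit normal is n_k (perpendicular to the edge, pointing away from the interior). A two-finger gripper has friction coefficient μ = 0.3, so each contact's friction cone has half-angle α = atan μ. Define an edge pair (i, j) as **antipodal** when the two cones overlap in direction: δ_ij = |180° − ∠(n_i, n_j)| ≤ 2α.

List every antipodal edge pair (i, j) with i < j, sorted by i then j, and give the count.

α = atan 0.3 = 16.70°;  2α = 33.40°
n_0 = (+0.4297, -0.9030)
n_1 = (+0.9793, +0.2024)
n_2 = (+0.1258, +0.9921)
n_3 = (-0.9758, +0.2186)
n_4 = (-0.1027, -0.9947)
  (0,1): δ = 103.77°  ·
  (0,2): δ = 32.67°  ✓
  (0,3): δ = 51.93°  ·
  (0,4): δ = 148.66°  ·
  (1,2): δ = 108.90°  ·
  (1,3): δ = 24.30°  ✓
  (1,4): δ = 72.43°  ·
  (2,3): δ = 95.40°  ·
  (2,4): δ = 1.33°  ✓
  (3,4): δ = 83.27°  ·
antipodal pairs: 3

count = 3; pairs: (0,2), (1,3), (2,4)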